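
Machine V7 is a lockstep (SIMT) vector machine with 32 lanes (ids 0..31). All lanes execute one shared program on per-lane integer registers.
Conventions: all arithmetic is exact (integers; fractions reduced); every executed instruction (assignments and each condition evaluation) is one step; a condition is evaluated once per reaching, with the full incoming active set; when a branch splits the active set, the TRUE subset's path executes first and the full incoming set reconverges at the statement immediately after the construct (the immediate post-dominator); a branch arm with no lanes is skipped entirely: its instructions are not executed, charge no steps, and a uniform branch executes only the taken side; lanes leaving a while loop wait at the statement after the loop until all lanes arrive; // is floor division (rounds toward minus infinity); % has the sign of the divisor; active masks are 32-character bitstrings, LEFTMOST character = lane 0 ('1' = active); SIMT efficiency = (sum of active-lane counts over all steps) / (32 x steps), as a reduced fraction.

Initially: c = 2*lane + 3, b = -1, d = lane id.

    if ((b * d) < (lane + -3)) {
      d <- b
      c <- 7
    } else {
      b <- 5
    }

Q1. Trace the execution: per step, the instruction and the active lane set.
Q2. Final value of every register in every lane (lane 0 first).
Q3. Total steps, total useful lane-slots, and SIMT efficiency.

step 0: eval ((b * d) < (lane + -3)) 11111111111111111111111111111111
step 1: d <- b                       00111111111111111111111111111111
step 2: c <- 7                       00111111111111111111111111111111
step 3: b <- 5                       11000000000000000000000000000000

Answer: 4 steps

c: 3,5,7,7,7,7,7,7,7,7,7,7,7,7,7,7,7,7,7,7,7,7,7,7,7,7,7,7,7,7,7,7
b: 5,5,-1,-1,-1,-1,-1,-1,-1,-1,-1,-1,-1,-1,-1,-1,-1,-1,-1,-1,-1,-1,-1,-1,-1,-1,-1,-1,-1,-1,-1,-1
d: 0,1,-1,-1,-1,-1,-1,-1,-1,-1,-1,-1,-1,-1,-1,-1,-1,-1,-1,-1,-1,-1,-1,-1,-1,-1,-1,-1,-1,-1,-1,-1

steps = 4; useful = 94; efficiency = 94/128 = 47/64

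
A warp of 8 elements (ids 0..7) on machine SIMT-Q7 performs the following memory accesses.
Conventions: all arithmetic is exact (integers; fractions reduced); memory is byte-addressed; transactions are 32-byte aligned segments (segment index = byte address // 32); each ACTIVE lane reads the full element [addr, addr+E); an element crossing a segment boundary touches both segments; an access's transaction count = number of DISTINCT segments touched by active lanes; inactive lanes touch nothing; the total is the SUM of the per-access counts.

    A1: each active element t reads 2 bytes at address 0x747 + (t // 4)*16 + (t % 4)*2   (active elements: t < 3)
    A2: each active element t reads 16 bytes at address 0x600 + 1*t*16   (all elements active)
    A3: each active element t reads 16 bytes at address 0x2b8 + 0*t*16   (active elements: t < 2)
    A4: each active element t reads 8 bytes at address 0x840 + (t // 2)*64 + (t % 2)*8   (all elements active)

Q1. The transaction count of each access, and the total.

A1: 1 transaction
A2: 4 transactions
A3: 2 transactions
A4: 4 transactions

Answer: 1,4,2,4; total 11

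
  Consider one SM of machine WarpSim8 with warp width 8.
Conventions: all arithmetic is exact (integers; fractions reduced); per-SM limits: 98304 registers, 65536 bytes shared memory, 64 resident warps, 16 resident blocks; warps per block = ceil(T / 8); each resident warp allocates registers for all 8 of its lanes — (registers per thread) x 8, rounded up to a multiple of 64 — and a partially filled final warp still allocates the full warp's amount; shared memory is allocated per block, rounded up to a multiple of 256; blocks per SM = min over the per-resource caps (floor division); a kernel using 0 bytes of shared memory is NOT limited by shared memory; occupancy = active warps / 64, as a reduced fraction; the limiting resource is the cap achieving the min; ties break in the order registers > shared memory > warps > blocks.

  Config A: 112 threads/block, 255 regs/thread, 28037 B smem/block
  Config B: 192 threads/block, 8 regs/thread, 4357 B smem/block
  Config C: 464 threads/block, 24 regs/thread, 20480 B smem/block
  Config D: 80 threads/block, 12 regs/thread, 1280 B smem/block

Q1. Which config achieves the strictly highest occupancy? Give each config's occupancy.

occupancies: A 7/16, B 3/4, C 29/32, D 15/16

Answer: D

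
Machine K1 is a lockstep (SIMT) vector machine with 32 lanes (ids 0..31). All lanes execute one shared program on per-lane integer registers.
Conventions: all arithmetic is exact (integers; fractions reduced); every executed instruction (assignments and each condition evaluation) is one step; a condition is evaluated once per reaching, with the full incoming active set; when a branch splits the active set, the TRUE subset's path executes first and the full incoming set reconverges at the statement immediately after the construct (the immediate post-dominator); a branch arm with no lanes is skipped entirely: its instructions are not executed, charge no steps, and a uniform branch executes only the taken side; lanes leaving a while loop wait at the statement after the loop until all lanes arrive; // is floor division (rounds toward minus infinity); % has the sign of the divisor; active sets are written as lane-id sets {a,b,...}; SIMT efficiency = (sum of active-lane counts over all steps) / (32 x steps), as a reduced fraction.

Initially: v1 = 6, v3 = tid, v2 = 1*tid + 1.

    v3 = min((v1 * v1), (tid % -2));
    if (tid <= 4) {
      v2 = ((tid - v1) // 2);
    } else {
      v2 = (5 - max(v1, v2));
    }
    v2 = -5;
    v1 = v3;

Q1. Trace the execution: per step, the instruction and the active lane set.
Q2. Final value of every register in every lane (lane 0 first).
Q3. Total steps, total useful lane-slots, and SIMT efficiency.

step 0: v3 <- min((v1 * v1), (tid % -2)) {0,1,2,3,4,5,6,7,8,9,10,11,12,13,14,15,16,17,18,19,20,21,22,23,24,25,26,27,28,29,30,31}
step 1: eval (tid <= 4)              {0,1,2,3,4,5,6,7,8,9,10,11,12,13,14,15,16,17,18,19,20,21,22,23,24,25,26,27,28,29,30,31}
step 2: v2 <- ((tid - v1) // 2)      {0,1,2,3,4}
step 3: v2 <- (5 - max(v1, v2))      {5,6,7,8,9,10,11,12,13,14,15,16,17,18,19,20,21,22,23,24,25,26,27,28,29,30,31}
step 4: v2 <- -5                     {0,1,2,3,4,5,6,7,8,9,10,11,12,13,14,15,16,17,18,19,20,21,22,23,24,25,26,27,28,29,30,31}
step 5: v1 <- v3                     {0,1,2,3,4,5,6,7,8,9,10,11,12,13,14,15,16,17,18,19,20,21,22,23,24,25,26,27,28,29,30,31}

Answer: 6 steps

v1: 0,-1,0,-1,0,-1,0,-1,0,-1,0,-1,0,-1,0,-1,0,-1,0,-1,0,-1,0,-1,0,-1,0,-1,0,-1,0,-1
v3: 0,-1,0,-1,0,-1,0,-1,0,-1,0,-1,0,-1,0,-1,0,-1,0,-1,0,-1,0,-1,0,-1,0,-1,0,-1,0,-1
v2: -5,-5,-5,-5,-5,-5,-5,-5,-5,-5,-5,-5,-5,-5,-5,-5,-5,-5,-5,-5,-5,-5,-5,-5,-5,-5,-5,-5,-5,-5,-5,-5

steps = 6; useful = 160; efficiency = 160/192 = 5/6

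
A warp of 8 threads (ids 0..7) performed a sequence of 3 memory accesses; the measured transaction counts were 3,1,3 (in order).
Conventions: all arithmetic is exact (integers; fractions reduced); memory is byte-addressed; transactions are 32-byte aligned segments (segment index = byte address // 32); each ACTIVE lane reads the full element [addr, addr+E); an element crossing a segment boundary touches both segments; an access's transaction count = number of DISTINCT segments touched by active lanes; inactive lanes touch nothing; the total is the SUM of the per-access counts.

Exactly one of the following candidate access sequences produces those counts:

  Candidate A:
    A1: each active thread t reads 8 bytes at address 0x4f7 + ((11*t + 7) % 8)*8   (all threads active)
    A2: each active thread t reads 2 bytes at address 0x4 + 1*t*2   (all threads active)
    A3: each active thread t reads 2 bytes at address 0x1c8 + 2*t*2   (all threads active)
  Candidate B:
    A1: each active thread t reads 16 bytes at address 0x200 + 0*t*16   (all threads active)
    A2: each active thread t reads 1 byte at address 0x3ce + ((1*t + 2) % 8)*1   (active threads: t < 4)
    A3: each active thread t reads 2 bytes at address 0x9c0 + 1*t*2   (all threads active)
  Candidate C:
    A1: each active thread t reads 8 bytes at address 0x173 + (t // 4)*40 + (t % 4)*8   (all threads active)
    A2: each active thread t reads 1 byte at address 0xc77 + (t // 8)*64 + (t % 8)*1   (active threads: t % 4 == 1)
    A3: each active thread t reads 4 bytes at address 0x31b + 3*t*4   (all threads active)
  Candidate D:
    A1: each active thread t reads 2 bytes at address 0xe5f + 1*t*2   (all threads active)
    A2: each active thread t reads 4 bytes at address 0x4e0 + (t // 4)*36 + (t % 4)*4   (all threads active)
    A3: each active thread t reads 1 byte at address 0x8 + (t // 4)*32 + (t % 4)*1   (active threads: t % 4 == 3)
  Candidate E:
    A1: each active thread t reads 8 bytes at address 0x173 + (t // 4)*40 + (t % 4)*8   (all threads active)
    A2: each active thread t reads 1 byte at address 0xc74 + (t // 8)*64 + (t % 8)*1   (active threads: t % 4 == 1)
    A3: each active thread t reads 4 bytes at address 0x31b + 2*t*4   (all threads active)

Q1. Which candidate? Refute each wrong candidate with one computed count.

A: A3 gives 2 transactions, not 3
B: A1 gives 1 transaction, not 3
C: A3 gives 4 transactions, not 3
D: A1 gives 2 transactions, not 3
E: all counts match (3,1,3)

Answer: E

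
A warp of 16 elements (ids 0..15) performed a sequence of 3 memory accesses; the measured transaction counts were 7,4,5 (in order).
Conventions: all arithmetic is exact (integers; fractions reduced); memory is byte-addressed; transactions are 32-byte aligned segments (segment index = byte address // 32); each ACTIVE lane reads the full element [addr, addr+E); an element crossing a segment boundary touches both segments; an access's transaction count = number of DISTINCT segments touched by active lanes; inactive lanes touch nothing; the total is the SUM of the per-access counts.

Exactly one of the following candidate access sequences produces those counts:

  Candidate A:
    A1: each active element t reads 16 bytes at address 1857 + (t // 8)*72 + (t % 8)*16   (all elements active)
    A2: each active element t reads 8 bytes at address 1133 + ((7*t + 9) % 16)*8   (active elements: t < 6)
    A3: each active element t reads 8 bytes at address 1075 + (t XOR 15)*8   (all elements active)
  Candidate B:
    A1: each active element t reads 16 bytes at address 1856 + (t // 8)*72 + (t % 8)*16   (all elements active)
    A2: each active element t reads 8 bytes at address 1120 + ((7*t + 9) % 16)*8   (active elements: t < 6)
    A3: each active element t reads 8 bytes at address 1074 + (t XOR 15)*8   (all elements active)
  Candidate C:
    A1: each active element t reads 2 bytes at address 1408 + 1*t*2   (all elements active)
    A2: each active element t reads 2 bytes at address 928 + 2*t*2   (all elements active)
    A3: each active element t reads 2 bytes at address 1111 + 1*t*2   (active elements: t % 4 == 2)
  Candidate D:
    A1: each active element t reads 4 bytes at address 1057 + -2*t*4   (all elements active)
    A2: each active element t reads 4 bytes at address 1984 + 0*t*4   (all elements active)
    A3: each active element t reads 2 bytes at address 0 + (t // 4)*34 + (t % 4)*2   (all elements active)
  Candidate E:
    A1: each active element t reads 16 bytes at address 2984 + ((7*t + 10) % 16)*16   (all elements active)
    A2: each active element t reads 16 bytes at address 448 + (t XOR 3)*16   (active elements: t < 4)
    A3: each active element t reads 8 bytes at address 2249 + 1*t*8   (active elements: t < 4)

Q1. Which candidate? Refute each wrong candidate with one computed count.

A: A2 gives 5 transactions, not 4
C: A1 gives 1 transaction, not 7
D: A1 gives 5 transactions, not 7
E: A1 gives 9 transactions, not 7
B: all counts match (7,4,5)

Answer: B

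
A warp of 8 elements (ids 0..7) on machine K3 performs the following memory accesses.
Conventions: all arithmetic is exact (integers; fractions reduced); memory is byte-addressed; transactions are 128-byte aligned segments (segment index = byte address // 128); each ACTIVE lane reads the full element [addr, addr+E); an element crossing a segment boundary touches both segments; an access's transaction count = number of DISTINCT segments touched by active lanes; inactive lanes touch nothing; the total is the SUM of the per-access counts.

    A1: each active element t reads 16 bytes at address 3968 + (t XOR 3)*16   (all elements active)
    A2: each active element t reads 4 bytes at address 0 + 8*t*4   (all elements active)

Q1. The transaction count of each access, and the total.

A1: 1 transaction
A2: 2 transactions

Answer: 1,2; total 3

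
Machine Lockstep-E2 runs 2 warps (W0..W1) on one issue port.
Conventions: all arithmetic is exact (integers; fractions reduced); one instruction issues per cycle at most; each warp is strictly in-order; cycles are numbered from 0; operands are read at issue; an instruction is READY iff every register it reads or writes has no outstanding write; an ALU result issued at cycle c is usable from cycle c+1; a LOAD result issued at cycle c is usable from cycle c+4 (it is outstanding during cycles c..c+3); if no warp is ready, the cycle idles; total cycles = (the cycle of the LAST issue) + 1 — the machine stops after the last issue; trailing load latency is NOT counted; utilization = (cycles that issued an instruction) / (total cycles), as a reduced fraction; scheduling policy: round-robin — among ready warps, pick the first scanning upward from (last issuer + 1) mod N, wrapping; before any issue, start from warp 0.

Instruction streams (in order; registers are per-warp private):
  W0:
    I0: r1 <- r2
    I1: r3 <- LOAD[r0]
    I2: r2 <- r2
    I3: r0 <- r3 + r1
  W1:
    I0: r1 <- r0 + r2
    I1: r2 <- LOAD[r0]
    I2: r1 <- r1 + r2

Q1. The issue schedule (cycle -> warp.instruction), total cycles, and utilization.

cycle 0: W0.I0
cycle 1: W1.I0
cycle 2: W0.I1
cycle 3: W1.I1
cycle 4: W0.I2
cycle 5: idle
cycle 6: W0.I3
cycle 7: W1.I2

Answer: 8 cycles, utilization 7/8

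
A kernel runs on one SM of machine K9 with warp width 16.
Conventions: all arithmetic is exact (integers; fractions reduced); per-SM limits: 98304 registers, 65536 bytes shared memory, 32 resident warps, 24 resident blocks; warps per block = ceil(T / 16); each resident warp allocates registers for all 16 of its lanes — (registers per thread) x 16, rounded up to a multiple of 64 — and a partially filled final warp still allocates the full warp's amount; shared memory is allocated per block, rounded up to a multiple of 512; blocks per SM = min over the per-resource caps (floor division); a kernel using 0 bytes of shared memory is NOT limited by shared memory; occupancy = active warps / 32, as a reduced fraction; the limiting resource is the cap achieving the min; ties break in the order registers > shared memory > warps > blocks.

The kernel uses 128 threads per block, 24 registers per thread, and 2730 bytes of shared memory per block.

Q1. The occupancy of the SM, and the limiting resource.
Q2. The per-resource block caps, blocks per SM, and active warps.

Answer: occupancy 1, limited by warps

registers: 32 blocks
shared memory: 21 blocks
warps: 4 blocks
blocks: 24 blocks

Answer: 4 blocks, 32 active warps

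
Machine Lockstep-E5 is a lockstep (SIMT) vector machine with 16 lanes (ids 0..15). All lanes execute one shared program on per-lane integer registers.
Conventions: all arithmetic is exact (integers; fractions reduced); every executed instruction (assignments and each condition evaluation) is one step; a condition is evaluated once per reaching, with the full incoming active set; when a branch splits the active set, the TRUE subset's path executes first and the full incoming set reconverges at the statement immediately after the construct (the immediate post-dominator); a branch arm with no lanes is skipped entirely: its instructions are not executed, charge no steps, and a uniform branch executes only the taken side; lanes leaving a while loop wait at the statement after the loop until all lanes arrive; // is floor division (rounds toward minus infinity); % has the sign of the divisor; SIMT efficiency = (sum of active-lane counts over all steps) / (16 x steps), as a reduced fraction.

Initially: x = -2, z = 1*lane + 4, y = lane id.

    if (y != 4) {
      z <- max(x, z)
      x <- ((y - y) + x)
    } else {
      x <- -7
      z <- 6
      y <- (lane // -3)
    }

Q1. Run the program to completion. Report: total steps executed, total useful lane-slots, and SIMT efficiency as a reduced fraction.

Answer: 6 steps, 49 useful, 49/96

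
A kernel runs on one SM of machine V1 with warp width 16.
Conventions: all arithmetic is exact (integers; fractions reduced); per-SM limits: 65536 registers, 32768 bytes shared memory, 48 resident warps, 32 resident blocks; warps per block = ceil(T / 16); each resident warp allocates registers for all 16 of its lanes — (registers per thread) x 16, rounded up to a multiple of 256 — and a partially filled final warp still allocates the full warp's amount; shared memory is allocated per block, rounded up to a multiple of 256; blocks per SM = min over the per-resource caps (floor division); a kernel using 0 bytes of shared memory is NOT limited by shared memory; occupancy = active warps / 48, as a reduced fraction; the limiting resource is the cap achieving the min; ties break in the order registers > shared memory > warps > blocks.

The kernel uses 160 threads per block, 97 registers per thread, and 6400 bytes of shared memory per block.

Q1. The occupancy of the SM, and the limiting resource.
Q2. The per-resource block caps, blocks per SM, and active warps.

Answer: occupancy 5/8, limited by registers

registers: 3 blocks
shared memory: 5 blocks
warps: 4 blocks
blocks: 32 blocks

Answer: 3 blocks, 30 active warps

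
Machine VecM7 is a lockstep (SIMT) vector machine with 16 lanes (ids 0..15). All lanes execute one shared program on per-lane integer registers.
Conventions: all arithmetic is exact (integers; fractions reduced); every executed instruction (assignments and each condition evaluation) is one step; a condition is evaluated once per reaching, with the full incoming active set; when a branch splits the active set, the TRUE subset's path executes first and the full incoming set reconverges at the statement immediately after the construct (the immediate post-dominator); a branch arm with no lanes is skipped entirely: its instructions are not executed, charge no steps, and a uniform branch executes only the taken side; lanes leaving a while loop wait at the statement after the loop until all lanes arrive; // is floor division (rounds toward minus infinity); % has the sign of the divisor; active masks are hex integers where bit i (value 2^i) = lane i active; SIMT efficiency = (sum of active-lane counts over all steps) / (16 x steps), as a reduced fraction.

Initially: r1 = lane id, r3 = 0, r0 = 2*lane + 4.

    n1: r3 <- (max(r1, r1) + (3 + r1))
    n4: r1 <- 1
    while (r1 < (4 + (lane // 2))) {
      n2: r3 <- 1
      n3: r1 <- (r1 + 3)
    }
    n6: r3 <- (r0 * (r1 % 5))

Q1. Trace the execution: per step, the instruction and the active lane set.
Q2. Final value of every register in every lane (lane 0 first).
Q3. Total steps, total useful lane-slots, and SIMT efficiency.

step 0: r3 <- (max(r1, r1) + (3 + r1)) 0xffff
step 1: r1 <- 1                      0xffff
step 2: eval (r1 < (4 + (lane // 2))) 0xffff
step 3: r3 <- 1                      0xffff
step 4: r1 <- (r1 + 3)               0xffff
step 5: eval (r1 < (4 + (lane // 2))) 0xffff
step 6: r3 <- 1                      0xfffc
step 7: r1 <- (r1 + 3)               0xfffc
step 8: eval (r1 < (4 + (lane // 2))) 0xfffc
step 9: r3 <- 1                      0xff00
step 10: r1 <- (r1 + 3)               0xff00
step 11: eval (r1 < (4 + (lane // 2))) 0xff00
step 12: r3 <- 1                      0xc000
step 13: r1 <- (r1 + 3)               0xc000
step 14: eval (r1 < (4 + (lane // 2))) 0xc000
step 15: r3 <- (r0 * (r1 % 5))        0xffff

Answer: 16 steps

r1: 4,4,7,7,7,7,7,7,10,10,10,10,10,10,13,13
r3: 16,24,16,20,24,28,32,36,0,0,0,0,0,0,96,102
r0: 4,6,8,10,12,14,16,18,20,22,24,26,28,30,32,34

steps = 16; useful = 184; efficiency = 184/256 = 23/32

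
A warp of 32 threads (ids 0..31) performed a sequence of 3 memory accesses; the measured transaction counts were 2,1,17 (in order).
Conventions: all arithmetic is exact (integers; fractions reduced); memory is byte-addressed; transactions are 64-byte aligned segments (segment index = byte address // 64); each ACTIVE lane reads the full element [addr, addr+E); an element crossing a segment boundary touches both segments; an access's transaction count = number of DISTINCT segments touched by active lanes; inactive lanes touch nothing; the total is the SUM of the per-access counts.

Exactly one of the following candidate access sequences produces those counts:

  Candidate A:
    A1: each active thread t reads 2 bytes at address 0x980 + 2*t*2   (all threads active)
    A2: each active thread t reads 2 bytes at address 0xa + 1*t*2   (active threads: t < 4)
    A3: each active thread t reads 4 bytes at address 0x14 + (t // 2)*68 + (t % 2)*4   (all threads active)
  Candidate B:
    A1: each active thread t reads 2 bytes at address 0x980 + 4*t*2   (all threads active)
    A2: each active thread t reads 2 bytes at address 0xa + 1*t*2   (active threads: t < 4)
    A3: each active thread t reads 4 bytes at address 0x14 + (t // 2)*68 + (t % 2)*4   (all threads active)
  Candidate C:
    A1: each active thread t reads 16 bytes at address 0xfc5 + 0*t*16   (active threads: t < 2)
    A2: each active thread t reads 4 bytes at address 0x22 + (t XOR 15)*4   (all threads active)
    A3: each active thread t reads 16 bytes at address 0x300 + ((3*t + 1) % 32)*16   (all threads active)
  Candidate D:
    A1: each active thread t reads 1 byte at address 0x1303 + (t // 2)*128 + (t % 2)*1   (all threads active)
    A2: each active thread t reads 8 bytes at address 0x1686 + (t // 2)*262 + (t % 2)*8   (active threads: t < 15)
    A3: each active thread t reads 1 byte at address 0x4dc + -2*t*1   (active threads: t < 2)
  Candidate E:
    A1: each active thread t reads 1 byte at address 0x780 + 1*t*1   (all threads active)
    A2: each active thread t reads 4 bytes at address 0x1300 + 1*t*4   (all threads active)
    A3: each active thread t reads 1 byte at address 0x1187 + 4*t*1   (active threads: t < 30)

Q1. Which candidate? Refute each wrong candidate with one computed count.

B: A1 gives 4 transactions, not 2
C: A1 gives 1 transaction, not 2
D: A1 gives 16 transactions, not 2
E: A1 gives 1 transaction, not 2
A: all counts match (2,1,17)

Answer: A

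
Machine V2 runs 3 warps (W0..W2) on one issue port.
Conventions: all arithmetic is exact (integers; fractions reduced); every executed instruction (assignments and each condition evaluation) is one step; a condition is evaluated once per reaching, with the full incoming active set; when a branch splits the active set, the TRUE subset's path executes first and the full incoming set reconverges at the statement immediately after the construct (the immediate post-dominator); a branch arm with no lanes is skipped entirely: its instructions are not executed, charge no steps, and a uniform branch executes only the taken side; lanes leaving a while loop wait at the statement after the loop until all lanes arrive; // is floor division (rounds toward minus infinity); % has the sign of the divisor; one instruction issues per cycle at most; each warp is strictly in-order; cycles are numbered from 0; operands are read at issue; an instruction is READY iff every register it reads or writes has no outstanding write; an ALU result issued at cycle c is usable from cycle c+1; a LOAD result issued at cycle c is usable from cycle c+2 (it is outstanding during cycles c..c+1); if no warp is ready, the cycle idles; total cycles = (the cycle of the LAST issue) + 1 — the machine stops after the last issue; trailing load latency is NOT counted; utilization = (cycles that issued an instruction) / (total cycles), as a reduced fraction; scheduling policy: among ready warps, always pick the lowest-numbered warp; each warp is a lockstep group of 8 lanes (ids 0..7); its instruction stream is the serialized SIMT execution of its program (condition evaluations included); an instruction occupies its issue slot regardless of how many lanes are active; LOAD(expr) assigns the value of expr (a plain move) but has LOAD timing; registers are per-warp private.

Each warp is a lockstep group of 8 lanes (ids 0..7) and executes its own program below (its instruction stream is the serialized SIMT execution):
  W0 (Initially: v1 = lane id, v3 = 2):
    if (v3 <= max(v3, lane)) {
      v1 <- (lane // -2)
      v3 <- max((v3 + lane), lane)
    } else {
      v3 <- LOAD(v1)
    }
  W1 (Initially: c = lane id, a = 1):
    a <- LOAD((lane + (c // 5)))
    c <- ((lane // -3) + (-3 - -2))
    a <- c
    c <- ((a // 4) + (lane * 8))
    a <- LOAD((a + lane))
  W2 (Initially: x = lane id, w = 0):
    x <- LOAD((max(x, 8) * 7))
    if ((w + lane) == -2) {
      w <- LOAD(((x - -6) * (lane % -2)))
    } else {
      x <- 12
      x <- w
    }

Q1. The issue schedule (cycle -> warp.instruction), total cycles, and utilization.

cycle 0: W0.I0
cycle 1: W0.I1
cycle 2: W0.I2
cycle 3: W1.I0
cycle 4: W1.I1
cycle 5: W1.I2
cycle 6: W1.I3
cycle 7: W1.I4
cycle 8: W2.I0
cycle 9: W2.I1
cycle 10: W2.I2
cycle 11: W2.I3

Answer: 12 cycles, utilization 1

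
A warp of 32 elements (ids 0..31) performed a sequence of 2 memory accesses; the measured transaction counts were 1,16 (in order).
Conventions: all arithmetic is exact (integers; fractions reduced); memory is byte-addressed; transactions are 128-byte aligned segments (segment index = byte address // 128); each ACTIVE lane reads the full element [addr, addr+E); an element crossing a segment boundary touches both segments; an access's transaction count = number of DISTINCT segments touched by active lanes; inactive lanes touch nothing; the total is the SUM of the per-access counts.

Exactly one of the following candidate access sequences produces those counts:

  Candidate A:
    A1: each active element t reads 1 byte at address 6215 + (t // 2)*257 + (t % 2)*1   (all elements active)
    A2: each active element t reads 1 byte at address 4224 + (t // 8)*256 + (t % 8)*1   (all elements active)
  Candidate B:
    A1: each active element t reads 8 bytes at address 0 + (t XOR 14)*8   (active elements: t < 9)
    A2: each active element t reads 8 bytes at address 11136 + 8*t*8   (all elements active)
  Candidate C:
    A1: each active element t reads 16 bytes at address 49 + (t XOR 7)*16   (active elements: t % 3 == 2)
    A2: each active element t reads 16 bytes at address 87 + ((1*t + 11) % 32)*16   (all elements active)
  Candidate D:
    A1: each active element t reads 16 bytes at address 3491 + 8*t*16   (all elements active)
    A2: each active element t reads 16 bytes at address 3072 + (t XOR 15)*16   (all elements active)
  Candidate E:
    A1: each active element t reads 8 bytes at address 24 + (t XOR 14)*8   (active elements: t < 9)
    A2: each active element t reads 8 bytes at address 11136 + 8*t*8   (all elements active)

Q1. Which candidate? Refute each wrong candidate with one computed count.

A: A1 gives 16 transactions, not 1
C: A1 gives 5 transactions, not 1
D: A1 gives 32 transactions, not 1
E: A1 gives 2 transactions, not 1
B: all counts match (1,16)

Answer: B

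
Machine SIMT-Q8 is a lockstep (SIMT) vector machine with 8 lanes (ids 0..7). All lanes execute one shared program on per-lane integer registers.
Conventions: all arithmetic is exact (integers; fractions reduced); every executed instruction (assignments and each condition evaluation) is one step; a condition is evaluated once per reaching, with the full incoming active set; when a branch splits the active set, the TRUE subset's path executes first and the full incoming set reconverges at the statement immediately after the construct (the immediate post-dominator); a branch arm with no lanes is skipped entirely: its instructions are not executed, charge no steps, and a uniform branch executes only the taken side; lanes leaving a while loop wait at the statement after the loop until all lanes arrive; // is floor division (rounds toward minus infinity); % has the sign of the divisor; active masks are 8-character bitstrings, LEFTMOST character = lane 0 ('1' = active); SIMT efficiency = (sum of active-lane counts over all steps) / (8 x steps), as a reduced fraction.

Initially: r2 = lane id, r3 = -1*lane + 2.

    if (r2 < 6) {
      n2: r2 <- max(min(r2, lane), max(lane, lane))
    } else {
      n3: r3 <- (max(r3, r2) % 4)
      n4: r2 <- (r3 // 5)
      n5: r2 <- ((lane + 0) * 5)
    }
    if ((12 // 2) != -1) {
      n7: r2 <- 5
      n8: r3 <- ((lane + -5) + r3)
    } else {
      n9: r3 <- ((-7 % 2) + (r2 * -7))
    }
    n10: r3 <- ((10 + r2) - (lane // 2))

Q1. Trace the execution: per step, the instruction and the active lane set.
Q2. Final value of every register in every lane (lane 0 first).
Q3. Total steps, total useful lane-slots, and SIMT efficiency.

step 0: eval (r2 < 6)                11111111
step 1: r2 <- max(min(r2, lane), max(lane, lane)) 11111100
step 2: r3 <- (max(r3, r2) % 4)      00000011
step 3: r2 <- (r3 // 5)              00000011
step 4: r2 <- ((lane + 0) * 5)       00000011
step 5: eval ((12 // 2) != -1)       11111111
step 6: r2 <- 5                      11111111
step 7: r3 <- ((lane + -5) + r3)     11111111
step 8: r3 <- ((10 + r2) - (lane // 2)) 11111111

Answer: 9 steps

r2: 5,5,5,5,5,5,5,5
r3: 15,15,14,14,13,13,12,12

steps = 9; useful = 52; efficiency = 52/72 = 13/18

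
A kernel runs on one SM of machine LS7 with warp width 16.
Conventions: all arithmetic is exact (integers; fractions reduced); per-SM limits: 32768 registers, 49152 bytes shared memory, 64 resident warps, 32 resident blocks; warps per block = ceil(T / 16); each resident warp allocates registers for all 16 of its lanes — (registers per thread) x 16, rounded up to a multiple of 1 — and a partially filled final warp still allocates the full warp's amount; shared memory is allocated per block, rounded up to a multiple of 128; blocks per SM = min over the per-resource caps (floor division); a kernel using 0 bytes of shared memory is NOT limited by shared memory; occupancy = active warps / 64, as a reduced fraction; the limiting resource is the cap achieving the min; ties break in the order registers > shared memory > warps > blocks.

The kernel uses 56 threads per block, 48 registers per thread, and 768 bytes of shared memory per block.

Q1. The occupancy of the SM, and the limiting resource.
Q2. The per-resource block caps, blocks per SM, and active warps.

Answer: occupancy 5/8, limited by registers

registers: 10 blocks
shared memory: 64 blocks
warps: 16 blocks
blocks: 32 blocks

Answer: 10 blocks, 40 active warps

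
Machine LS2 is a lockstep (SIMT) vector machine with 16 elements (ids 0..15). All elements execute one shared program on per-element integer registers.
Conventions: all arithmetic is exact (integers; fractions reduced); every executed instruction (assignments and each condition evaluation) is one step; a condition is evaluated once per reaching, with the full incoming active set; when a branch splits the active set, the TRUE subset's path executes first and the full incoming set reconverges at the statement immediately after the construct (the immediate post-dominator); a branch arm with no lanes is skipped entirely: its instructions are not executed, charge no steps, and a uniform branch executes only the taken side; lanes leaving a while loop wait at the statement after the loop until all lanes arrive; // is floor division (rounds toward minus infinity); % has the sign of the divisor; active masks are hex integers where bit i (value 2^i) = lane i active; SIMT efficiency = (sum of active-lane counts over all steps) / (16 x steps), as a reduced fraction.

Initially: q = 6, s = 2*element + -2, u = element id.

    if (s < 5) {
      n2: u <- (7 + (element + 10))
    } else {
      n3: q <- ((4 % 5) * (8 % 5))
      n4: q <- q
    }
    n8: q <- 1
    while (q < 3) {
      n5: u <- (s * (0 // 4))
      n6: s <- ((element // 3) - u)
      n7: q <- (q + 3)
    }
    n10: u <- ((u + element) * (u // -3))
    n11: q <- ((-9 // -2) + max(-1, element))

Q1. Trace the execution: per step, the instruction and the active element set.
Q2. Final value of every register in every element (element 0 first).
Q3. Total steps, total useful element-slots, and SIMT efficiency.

step 0: eval (s < 5)                 0xffff
step 1: u <- (7 + (element + 10))    0x000f
step 2: q <- ((4 % 5) * (8 % 5))     0xfff0
step 3: q <- q                       0xfff0
step 4: q <- 1                       0xffff
step 5: eval (q < 3)                 0xffff
step 6: u <- (s * (0 // 4))          0xffff
step 7: s <- ((element // 3) - u)    0xffff
step 8: q <- (q + 3)                 0xffff
step 9: eval (q < 3)                 0xffff
step 10: u <- ((u + element) * (u // -3)) 0xffff
step 11: q <- ((-9 // -2) + max(-1, element)) 0xffff

Answer: 12 steps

q: 4,5,6,7,8,9,10,11,12,13,14,15,16,17,18,19
s: 0,0,0,1,1,1,2,2,2,3,3,3,4,4,4,5
u: 0,0,0,0,0,0,0,0,0,0,0,0,0,0,0,0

steps = 12; useful = 172; efficiency = 172/192 = 43/48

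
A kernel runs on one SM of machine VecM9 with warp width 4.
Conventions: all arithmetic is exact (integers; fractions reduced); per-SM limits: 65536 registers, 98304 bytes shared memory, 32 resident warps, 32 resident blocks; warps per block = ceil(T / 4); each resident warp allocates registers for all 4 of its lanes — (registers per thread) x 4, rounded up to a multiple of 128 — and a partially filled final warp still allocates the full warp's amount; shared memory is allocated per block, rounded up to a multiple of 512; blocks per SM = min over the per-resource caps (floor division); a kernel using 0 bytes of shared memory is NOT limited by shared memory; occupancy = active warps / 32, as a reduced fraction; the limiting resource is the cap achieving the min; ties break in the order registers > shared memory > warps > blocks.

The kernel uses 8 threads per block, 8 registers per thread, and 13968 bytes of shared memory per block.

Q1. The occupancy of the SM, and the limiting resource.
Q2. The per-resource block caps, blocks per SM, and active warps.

Answer: occupancy 3/8, limited by shared memory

registers: 256 blocks
shared memory: 6 blocks
warps: 16 blocks
blocks: 32 blocks

Answer: 6 blocks, 12 active warps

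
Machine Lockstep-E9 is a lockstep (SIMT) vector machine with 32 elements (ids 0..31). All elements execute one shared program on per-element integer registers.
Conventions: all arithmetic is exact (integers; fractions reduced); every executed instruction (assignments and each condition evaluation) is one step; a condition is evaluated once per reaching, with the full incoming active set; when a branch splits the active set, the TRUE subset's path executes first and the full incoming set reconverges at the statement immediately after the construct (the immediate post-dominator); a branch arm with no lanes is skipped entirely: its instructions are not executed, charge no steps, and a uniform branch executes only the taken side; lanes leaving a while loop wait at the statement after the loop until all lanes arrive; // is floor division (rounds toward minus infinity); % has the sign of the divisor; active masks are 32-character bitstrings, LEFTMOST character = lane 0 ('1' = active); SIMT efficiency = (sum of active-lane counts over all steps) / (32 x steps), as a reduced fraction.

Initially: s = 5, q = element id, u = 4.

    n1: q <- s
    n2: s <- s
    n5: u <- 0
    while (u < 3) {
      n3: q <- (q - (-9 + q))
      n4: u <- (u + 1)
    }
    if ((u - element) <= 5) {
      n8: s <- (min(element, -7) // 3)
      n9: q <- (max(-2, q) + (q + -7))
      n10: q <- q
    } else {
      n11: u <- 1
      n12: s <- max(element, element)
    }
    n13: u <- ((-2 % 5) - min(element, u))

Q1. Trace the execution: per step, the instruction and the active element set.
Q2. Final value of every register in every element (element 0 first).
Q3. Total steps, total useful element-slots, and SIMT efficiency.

step 0: q <- s                       11111111111111111111111111111111
step 1: s <- s                       11111111111111111111111111111111
step 2: u <- 0                       11111111111111111111111111111111
step 3: eval (u < 3)                 11111111111111111111111111111111
step 4: q <- (q - (-9 + q))          11111111111111111111111111111111
step 5: u <- (u + 1)                 11111111111111111111111111111111
step 6: eval (u < 3)                 11111111111111111111111111111111
step 7: q <- (q - (-9 + q))          11111111111111111111111111111111
step 8: u <- (u + 1)                 11111111111111111111111111111111
step 9: eval (u < 3)                 11111111111111111111111111111111
step 10: q <- (q - (-9 + q))          11111111111111111111111111111111
step 11: u <- (u + 1)                 11111111111111111111111111111111
step 12: eval (u < 3)                 11111111111111111111111111111111
step 13: eval ((u - element) <= 5)    11111111111111111111111111111111
step 14: s <- (min(element, -7) // 3) 11111111111111111111111111111111
step 15: q <- (max(-2, q) + (q + -7)) 11111111111111111111111111111111
step 16: q <- q                       11111111111111111111111111111111
step 17: u <- ((-2 % 5) - min(element, u)) 11111111111111111111111111111111

Answer: 18 steps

s: -3,-3,-3,-3,-3,-3,-3,-3,-3,-3,-3,-3,-3,-3,-3,-3,-3,-3,-3,-3,-3,-3,-3,-3,-3,-3,-3,-3,-3,-3,-3,-3
q: 11,11,11,11,11,11,11,11,11,11,11,11,11,11,11,11,11,11,11,11,11,11,11,11,11,11,11,11,11,11,11,11
u: 3,2,1,0,0,0,0,0,0,0,0,0,0,0,0,0,0,0,0,0,0,0,0,0,0,0,0,0,0,0,0,0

steps = 18; useful = 576; efficiency = 576/576 = 1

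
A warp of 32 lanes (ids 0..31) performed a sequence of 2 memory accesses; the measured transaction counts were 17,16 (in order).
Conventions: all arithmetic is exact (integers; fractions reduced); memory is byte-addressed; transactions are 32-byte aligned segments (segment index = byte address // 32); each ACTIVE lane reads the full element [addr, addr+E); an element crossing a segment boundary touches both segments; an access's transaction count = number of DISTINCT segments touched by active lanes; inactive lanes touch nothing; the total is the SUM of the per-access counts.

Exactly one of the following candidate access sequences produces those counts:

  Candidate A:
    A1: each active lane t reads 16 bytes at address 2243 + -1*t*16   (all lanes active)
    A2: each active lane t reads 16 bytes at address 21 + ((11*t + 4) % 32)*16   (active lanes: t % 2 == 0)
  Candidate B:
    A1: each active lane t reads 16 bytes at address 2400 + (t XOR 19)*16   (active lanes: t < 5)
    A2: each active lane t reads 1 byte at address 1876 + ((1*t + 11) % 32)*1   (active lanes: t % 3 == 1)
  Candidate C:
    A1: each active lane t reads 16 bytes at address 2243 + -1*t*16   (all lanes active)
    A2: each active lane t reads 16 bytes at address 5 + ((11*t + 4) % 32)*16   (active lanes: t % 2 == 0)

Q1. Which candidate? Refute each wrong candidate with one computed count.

A: A2 gives 17 transactions, not 16
B: A1 gives 3 transactions, not 17
C: all counts match (17,16)

Answer: C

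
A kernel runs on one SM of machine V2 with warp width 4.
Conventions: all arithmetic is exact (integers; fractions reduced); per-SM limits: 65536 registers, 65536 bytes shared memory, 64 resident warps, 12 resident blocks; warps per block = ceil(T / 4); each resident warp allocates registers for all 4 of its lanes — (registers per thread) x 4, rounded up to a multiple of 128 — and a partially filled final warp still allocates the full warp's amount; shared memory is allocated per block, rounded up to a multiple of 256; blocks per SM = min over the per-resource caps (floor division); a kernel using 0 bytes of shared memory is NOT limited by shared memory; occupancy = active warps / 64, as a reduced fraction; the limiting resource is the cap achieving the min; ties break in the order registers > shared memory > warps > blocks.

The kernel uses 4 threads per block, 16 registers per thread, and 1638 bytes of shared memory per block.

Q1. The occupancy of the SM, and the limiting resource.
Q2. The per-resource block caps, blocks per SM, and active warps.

Answer: occupancy 3/16, limited by blocks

registers: 512 blocks
shared memory: 36 blocks
warps: 64 blocks
blocks: 12 blocks

Answer: 12 blocks, 12 active warps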